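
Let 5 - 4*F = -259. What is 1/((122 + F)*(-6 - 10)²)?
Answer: 1/48128 ≈ 2.0778e-5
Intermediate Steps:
F = 66 (F = 5/4 - ¼*(-259) = 5/4 + 259/4 = 66)
1/((122 + F)*(-6 - 10)²) = 1/((122 + 66)*(-6 - 10)²) = 1/(188*(-16)²) = 1/(188*256) = 1/48128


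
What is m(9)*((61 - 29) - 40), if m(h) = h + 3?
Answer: -96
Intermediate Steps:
m(h) = 3 + h
m(9)*((61 - 29) - 40) = (3 + 9)*((61 - 29) - 40) = 12*(32 - 40) = 12*(-8) = -96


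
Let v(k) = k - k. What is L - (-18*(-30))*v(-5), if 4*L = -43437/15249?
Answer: -14479/20332 ≈ -0.71213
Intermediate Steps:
v(k) = 0
L = -14479/20332 (L = (-43437/15249)/4 = (-43437*1/15249)/4 = (¼)*(-14479/5083) = -14479/20332 ≈ -0.71213)
L - (-18*(-30))*v(-5) = -14479/20332 - (-18*(-30))*0 = -14479/20332 - 540*0 = -14479/20332 - 1*0 = -14479/20332 + 0 = -14479/20332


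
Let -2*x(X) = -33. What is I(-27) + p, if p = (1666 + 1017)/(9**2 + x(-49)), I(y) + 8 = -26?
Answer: -1264/195 ≈ -6.4820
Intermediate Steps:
x(X) = 33/2 (x(X) = -1/2*(-33) = 33/2)
I(y) = -34 (I(y) = -8 - 26 = -34)
p = 5366/195 (p = (1666 + 1017)/(9**2 + 33/2) = 2683/(81 + 33/2) = 2683/(195/2) = 2683*(2/195) = 5366/195 ≈ 27.518)
I(-27) + p = -34 + 5366/195 = -1264/195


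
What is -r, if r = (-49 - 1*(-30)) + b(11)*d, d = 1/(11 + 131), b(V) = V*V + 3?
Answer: 1287/71 ≈ 18.127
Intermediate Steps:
b(V) = 3 + V² (b(V) = V² + 3 = 3 + V²)
d = 1/142 ≈ 0.0070423
r = -1287/71 (r = (-49 - 1*(-30)) + (3 + 11²)*(1/142) = (-49 + 30) + (3 + 121)*(1/142) = -19 + 124*(1/142) = -19 + 62/71 = -1287/71 ≈ -18.127)
-r = -1*(-1287/71) = 1287/71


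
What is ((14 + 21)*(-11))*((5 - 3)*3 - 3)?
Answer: -1155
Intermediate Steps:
((14 + 21)*(-11))*((5 - 3)*3 - 3) = (35*(-11))*(2*3 - 3) = -385*(6 - 3) = -385*3 = -1155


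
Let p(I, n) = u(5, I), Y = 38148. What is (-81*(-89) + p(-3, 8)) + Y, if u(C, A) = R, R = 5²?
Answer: 45382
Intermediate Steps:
R = 25
u(C, A) = 25
p(I, n) = 25
(-81*(-89) + p(-3, 8)) + Y = (-81*(-89) + 25) + 38148 = (7209 + 25) + 38148 = 7234 + 38148 = 45382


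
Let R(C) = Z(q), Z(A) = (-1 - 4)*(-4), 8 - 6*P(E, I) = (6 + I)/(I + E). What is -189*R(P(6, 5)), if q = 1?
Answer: -3780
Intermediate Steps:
P(E, I) = 4/3 - (6 + I)/(6*(E + I)) (P(E, I) = 4/3 - (6 + I)/(6*(I + E)) = 4/3 - (6 + I)/(6*(E + I)))
Z(A) = 20 (Z(A) = -5*(-4) = 20)
R(C) = 20
-189*R(P(6, 5)) = -189*20 = -3780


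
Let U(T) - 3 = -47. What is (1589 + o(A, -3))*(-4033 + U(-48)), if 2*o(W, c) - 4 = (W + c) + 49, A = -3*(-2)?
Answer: -6592509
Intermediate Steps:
U(T) = -44 (U(T) = 3 - 47 = -44)
A = 6
o(W, c) = 53/2 + W/2 + c/2 (o(W, c) = 2 + ((W + c) + 49)/2 = 2 + (49 + W + c)/2 = 2 + (49/2 + W/2 + c/2) = 53/2 + W/2 + c/2)
(1589 + o(A, -3))*(-4033 + U(-48)) = (1589 + (53/2 + (½)*6 + (½)*(-3)))*(-4033 - 44) = (1589 + (53/2 + 3 - 3/2))*(-4077) = (1589 + 28)*(-4077) = 1617*(-4077) = -6592509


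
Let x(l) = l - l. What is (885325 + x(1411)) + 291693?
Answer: 1177018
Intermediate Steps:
x(l) = 0
(885325 + x(1411)) + 291693 = (885325 + 0) + 291693 = 885325 + 291693 = 1177018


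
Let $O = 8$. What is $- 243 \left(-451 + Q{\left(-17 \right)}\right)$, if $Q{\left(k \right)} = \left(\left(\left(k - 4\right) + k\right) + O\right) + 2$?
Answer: $116397$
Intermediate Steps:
$Q{\left(k \right)} = 6 + 2 k$ ($Q{\left(k \right)} = \left(\left(\left(k - 4\right) + k\right) + 8\right) + 2 = \left(\left(\left(-4 + k\right) + k\right) + 8\right) + 2 = \left(\left(-4 + 2 k\right) + 8\right) + 2 = \left(4 + 2 k\right) + 2 = 6 + 2 k$)
$- 243 \left(-451 + Q{\left(-17 \right)}\right) = - 243 \left(-451 + \left(6 + 2 \left(-17\right)\right)\right) = - 243 \left(-451 + \left(6 - 34\right)\right) = - 243 \left(-451 - 28\right) = \left(-243\right) \left(-479\right) = 116397$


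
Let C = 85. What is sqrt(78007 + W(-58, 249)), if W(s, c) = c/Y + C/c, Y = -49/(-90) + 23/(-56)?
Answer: 2*sqrt(140597753597907)/83913 ≈ 282.61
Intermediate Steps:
Y = 337/2520 (Y = -49*(-1/90) + 23*(-1/56) = 49/90 - 23/56 = 337/2520 ≈ 0.13373)
W(s, c) = 85/c + 2520*c/337 (W(s, c) = c/(337/2520) + 85/c = c*(2520/337) + 85/c = 2520*c/337 + 85/c = 85/c + 2520*c/337)
sqrt(78007 + W(-58, 249)) = sqrt(78007 + (85/249 + (2520/337)*249)) = sqrt(78007 + (85*(1/249) + 627480/337)) = sqrt(78007 + (85/249 + 627480/337)) = sqrt(78007 + 156271165/83913) = sqrt(6702072556/83913) = 2*sqrt(140597753597907)/83913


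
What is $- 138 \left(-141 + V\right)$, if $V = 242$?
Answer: $-13938$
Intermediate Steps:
$- 138 \left(-141 + V\right) = - 138 \left(-141 + 242\right) = \left(-138\right) 101 = -13938$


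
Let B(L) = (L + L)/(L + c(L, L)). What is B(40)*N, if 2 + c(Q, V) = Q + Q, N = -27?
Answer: -1080/59 ≈ -18.305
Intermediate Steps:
c(Q, V) = -2 + 2*Q (c(Q, V) = -2 + (Q + Q) = -2 + 2*Q)
B(L) = 2*L/(-2 + 3*L) (B(L) = (L + L)/(L + (-2 + 2*L)) = (2*L)/(-2 + 3*L) = 2*L/(-2 + 3*L))
B(40)*N = (2*40/(-2 + 3*40))*(-27) = (2*40/(-2 + 120))*(-27) = (2*40/118)*(-27) = (2*40*(1/118))*(-27) = (40/59)*(-27) = -1080/59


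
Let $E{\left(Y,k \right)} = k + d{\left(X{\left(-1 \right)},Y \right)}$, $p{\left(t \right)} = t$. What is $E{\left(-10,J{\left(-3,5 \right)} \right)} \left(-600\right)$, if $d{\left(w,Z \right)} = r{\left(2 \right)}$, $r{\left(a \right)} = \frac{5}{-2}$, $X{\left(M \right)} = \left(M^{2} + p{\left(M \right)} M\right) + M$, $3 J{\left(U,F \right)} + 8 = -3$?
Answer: $3700$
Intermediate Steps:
$J{\left(U,F \right)} = - \frac{11}{3}$ ($J{\left(U,F \right)} = - \frac{8}{3} + \frac{1}{3} \left(-3\right) = - \frac{8}{3} - 1 = - \frac{11}{3}$)
$X{\left(M \right)} = M + 2 M^{2}$ ($X{\left(M \right)} = \left(M^{2} + M M\right) + M = \left(M^{2} + M^{2}\right) + M = 2 M^{2} + M = M + 2 M^{2}$)
$r{\left(a \right)} = - \frac{5}{2}$ ($r{\left(a \right)} = 5 \left(- \frac{1}{2}\right) = - \frac{5}{2}$)
$d{\left(w,Z \right)} = - \frac{5}{2}$
$E{\left(Y,k \right)} = - \frac{5}{2} + k$ ($E{\left(Y,k \right)} = k - \frac{5}{2} = - \frac{5}{2} + k$)
$E{\left(-10,J{\left(-3,5 \right)} \right)} \left(-600\right) = \left(- \frac{5}{2} - \frac{11}{3}\right) \left(-600\right) = \left(- \frac{37}{6}\right) \left(-600\right) = 3700$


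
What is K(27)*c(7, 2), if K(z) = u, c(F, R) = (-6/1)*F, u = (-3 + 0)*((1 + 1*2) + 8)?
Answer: 1386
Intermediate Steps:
u = -33 (u = -3*((1 + 2) + 8) = -3*(3 + 8) = -3*11 = -33)
c(F, R) = -6*F (c(F, R) = (-6*1)*F = -6*F)
K(z) = -33
K(27)*c(7, 2) = -(-198)*7 = -33*(-42) = 1386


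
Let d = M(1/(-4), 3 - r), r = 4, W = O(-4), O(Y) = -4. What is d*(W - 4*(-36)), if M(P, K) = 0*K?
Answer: 0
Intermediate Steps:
W = -4
M(P, K) = 0
d = 0
d*(W - 4*(-36)) = 0*(-4 - 4*(-36)) = 0*(-4 + 144) = 0*140 = 0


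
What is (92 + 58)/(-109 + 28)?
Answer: -50/27 ≈ -1.8519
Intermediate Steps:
(92 + 58)/(-109 + 28) = 150/(-81) = -1/81*150 = -50/27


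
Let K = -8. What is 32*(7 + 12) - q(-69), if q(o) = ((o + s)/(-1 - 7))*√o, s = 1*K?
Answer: 608 - 77*I*√69/8 ≈ 608.0 - 79.951*I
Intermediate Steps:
s = -8 (s = 1*(-8) = -8)
q(o) = √o*(1 - o/8) (q(o) = ((o - 8)/(-1 - 7))*√o = ((-8 + o)/(-8))*√o = ((-8 + o)*(-⅛))*√o = (1 - o/8)*√o = √o*(1 - o/8))
32*(7 + 12) - q(-69) = 32*(7 + 12) - √(-69)*(8 - 1*(-69))/8 = 32*19 - I*√69*(8 + 69)/8 = 608 - I*√69*77/8 = 608 - 77*I*√69/8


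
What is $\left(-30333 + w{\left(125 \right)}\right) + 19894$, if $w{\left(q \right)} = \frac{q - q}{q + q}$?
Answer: $-10439$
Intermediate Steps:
$w{\left(q \right)} = 0$ ($w{\left(q \right)} = \frac{0}{2 q} = 0 \frac{1}{2 q} = 0$)
$\left(-30333 + w{\left(125 \right)}\right) + 19894 = \left(-30333 + 0\right) + 19894 = -30333 + 19894 = -10439$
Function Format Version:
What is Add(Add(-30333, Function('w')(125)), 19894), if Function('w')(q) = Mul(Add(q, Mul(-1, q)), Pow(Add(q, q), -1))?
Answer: -10439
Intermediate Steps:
Function('w')(q) = 0 (Function('w')(q) = Mul(0, Pow(Mul(2, q), -1)) = Mul(0, Mul(Rational(1, 2), Pow(q, -1))) = 0)
Add(Add(-30333, Function('w')(125)), 19894) = Add(Add(-30333, 0), 19894) = Add(-30333, 19894) = -10439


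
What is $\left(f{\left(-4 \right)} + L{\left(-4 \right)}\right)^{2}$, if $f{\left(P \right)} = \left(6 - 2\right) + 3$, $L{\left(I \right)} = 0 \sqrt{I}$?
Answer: $49$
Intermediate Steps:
$L{\left(I \right)} = 0$
$f{\left(P \right)} = 7$ ($f{\left(P \right)} = 4 + 3 = 7$)
$\left(f{\left(-4 \right)} + L{\left(-4 \right)}\right)^{2} = \left(7 + 0\right)^{2} = 7^{2} = 49$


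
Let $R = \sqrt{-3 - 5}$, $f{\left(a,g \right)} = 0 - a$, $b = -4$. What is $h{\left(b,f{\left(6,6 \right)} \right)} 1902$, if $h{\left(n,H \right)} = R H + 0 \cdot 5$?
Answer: $- 22824 i \sqrt{2} \approx - 32278.0 i$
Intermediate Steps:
$f{\left(a,g \right)} = - a$
$R = 2 i \sqrt{2}$ ($R = \sqrt{-8} = 2 i \sqrt{2} \approx 2.8284 i$)
$h{\left(n,H \right)} = 2 i H \sqrt{2}$ ($h{\left(n,H \right)} = 2 i \sqrt{2} H + 0 \cdot 5 = 2 i H \sqrt{2} + 0 = 2 i H \sqrt{2}$)
$h{\left(b,f{\left(6,6 \right)} \right)} 1902 = 2 i \left(\left(-1\right) 6\right) \sqrt{2} \cdot 1902 = 2 i \left(-6\right) \sqrt{2} \cdot 1902 = - 12 i \sqrt{2} \cdot 1902 = - 22824 i \sqrt{2}$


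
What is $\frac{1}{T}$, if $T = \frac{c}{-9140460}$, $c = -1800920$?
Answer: $\frac{457023}{90046} \approx 5.0754$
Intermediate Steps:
$T = \frac{90046}{457023}$ ($T = - \frac{1800920}{-9140460} = \left(-1800920\right) \left(- \frac{1}{9140460}\right) = \frac{90046}{457023} \approx 0.19703$)
$\frac{1}{T} = \frac{1}{\frac{90046}{457023}} = \frac{457023}{90046}$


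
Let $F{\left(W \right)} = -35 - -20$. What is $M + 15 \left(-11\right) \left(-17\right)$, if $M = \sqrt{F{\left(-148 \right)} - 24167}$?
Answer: $2805 + i \sqrt{24182} \approx 2805.0 + 155.51 i$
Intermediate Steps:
$F{\left(W \right)} = -15$ ($F{\left(W \right)} = -35 + 20 = -15$)
$M = i \sqrt{24182}$ ($M = \sqrt{-15 - 24167} = \sqrt{-24182} = i \sqrt{24182} \approx 155.51 i$)
$M + 15 \left(-11\right) \left(-17\right) = i \sqrt{24182} + 15 \left(-11\right) \left(-17\right) = i \sqrt{24182} - -2805 = i \sqrt{24182} + 2805 = 2805 + i \sqrt{24182}$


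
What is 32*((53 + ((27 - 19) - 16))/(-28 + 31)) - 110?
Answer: 370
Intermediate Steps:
32*((53 + ((27 - 19) - 16))/(-28 + 31)) - 110 = 32*((53 + (8 - 16))/3) - 110 = 32*((53 - 8)*(⅓)) - 110 = 32*(45*(⅓)) - 110 = 32*15 - 110 = 480 - 110 = 370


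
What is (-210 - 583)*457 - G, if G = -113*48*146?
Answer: 429503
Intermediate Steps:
G = -791904 (G = -5424*146 = -791904)
(-210 - 583)*457 - G = (-210 - 583)*457 - 1*(-791904) = -793*457 + 791904 = -362401 + 791904 = 429503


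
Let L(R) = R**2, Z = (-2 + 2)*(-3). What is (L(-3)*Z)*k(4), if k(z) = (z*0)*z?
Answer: 0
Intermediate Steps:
Z = 0 (Z = 0*(-3) = 0)
k(z) = 0 (k(z) = 0*z = 0)
(L(-3)*Z)*k(4) = ((-3)**2*0)*0 = (9*0)*0 = 0*0 = 0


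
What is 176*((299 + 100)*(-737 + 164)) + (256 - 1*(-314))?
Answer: -40237782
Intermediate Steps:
176*((299 + 100)*(-737 + 164)) + (256 - 1*(-314)) = 176*(399*(-573)) + (256 + 314) = 176*(-228627) + 570 = -40238352 + 570 = -40237782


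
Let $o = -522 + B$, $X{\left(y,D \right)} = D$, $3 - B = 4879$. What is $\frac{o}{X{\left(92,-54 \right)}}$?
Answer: $\frac{2699}{27} \approx 99.963$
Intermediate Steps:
$B = -4876$ ($B = 3 - 4879 = -4876$)
$o = -5398$ ($o = -522 - 4876 = -5398$)
$\frac{o}{X{\left(92,-54 \right)}} = - \frac{5398}{-54} = \left(-5398\right) \left(- \frac{1}{54}\right) = \frac{2699}{27}$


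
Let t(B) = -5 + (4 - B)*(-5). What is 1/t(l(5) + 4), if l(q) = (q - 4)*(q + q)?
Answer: 1/45 ≈ 0.022222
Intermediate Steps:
l(q) = 2*q*(-4 + q) (l(q) = (-4 + q)*(2*q) = 2*q*(-4 + q))
t(B) = -25 + 5*B (t(B) = -5 + (-20 + 5*B) = -25 + 5*B)
1/t(l(5) + 4) = 1/(-25 + 5*(2*5*(-4 + 5) + 4)) = 1/(-25 + 5*(2*5*1 + 4)) = 1/(-25 + 5*(10 + 4)) = 1/(-25 + 5*14) = 1/(-25 + 70) = 1/45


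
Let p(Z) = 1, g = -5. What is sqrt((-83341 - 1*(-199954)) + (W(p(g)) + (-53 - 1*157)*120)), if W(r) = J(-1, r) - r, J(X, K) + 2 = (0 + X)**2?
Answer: sqrt(91411) ≈ 302.34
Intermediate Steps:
J(X, K) = -2 + X**2 (J(X, K) = -2 + (0 + X)**2 = -2 + X**2)
W(r) = -1 - r (W(r) = (-2 + (-1)**2) - r = (-2 + 1) - r = -1 - r)
sqrt((-83341 - 1*(-199954)) + (W(p(g)) + (-53 - 1*157)*120)) = sqrt((-83341 - 1*(-199954)) + ((-1 - 1*1) + (-53 - 1*157)*120)) = sqrt((-83341 + 199954) + ((-1 - 1) + (-53 - 157)*120)) = sqrt(116613 + (-2 - 210*120)) = sqrt(116613 + (-2 - 25200)) = sqrt(116613 - 25202) = sqrt(91411)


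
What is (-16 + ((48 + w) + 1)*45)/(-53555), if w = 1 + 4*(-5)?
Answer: -1334/53555 ≈ -0.024909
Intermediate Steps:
w = -19 (w = 1 - 20 = -19)
(-16 + ((48 + w) + 1)*45)/(-53555) = (-16 + ((48 - 19) + 1)*45)/(-53555) = (-16 + (29 + 1)*45)*(-1/53555) = (-16 + 30*45)*(-1/53555) = (-16 + 1350)*(-1/53555) = 1334*(-1/53555) = -1334/53555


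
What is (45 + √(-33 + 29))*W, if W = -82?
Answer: -3690 - 164*I ≈ -3690.0 - 164.0*I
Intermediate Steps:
(45 + √(-33 + 29))*W = (45 + √(-33 + 29))*(-82) = (45 + √(-4))*(-82) = (45 + 2*I)*(-82) = -3690 - 164*I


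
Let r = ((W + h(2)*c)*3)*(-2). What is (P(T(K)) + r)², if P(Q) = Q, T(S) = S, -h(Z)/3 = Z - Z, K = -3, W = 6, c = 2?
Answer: 1521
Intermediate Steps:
h(Z) = 0 (h(Z) = -3*(Z - Z) = -3*0 = 0)
r = -36 (r = ((6 + 0*2)*3)*(-2) = ((6 + 0)*3)*(-2) = (6*3)*(-2) = 18*(-2) = -36)
(P(T(K)) + r)² = (-3 - 36)² = (-39)² = 1521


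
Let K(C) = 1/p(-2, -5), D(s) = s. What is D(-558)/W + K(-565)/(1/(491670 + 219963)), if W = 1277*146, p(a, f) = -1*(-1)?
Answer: 66339139614/93221 ≈ 7.1163e+5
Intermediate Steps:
p(a, f) = 1
W = 186442
K(C) = 1 (K(C) = 1/1 = 1)
D(-558)/W + K(-565)/(1/(491670 + 219963)) = -558/186442 + 1/1/(491670 + 219963) = -558*1/186442 + 1/1/711633 = -279/93221 + 1/(1/711633) = -279/93221 + 1*711633 = -279/93221 + 711633 = 66339139614/93221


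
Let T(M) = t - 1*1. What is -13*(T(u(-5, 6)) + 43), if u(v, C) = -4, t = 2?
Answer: -572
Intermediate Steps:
T(M) = 1 (T(M) = 2 - 1*1 = 2 - 1 = 1)
-13*(T(u(-5, 6)) + 43) = -13*(1 + 43) = -13*44 = -572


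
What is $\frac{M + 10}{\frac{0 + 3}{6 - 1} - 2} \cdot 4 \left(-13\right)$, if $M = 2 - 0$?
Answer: $\frac{3120}{7} \approx 445.71$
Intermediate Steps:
$M = 2$ ($M = 2 + 0 = 2$)
$\frac{M + 10}{\frac{0 + 3}{6 - 1} - 2} \cdot 4 \left(-13\right) = \frac{2 + 10}{\frac{0 + 3}{6 - 1} - 2} \cdot 4 \left(-13\right) = \frac{12}{\frac{3}{5} - 2} \cdot 4 \left(-13\right) = \frac{12}{- \frac{7}{5}} \cdot 4 \left(-13\right) = 12 \left(- \frac{5}{7}\right) 4 \left(-13\right) = \left(- \frac{60}{7}\right) 4 \left(-13\right) = \left(- \frac{240}{7}\right) \left(-13\right) = \frac{3120}{7}$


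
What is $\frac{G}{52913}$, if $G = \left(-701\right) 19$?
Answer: $- \frac{13319}{52913} \approx -0.25172$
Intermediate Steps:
$G = -13319$
$\frac{G}{52913} = - \frac{13319}{52913}$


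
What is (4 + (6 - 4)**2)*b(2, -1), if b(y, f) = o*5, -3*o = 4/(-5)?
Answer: 32/3 ≈ 10.667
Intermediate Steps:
o = 4/15 (o = -4/(3*(-5)) = -4*(-1)/(3*5) = -1/3*(-4/5) = 4/15 ≈ 0.26667)
b(y, f) = 4/3 (b(y, f) = (4/15)*5 = 4/3)
(4 + (6 - 4)**2)*b(2, -1) = (4 + (6 - 4)**2)*(4/3) = (4 + 2**2)*(4/3) = (4 + 4)*(4/3) = 8*(4/3) = 32/3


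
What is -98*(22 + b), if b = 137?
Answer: -15582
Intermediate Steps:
-98*(22 + b) = -98*(22 + 137) = -98*159 = -15582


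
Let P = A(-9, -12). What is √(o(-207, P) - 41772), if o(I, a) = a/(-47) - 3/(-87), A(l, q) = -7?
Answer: I*√77602385918/1363 ≈ 204.38*I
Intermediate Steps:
P = -7
o(I, a) = 1/29 - a/47 (o(I, a) = a*(-1/47) - 3*(-1/87) = -a/47 + 1/29 = 1/29 - a/47)
√(o(-207, P) - 41772) = √((1/29 - 1/47*(-7)) - 41772) = √((1/29 + 7/47) - 41772) = √(250/1363 - 41772) = √(-56934986/1363) = I*√77602385918/1363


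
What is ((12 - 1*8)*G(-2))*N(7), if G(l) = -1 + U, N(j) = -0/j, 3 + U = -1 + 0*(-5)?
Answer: 0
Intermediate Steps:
U = -4 (U = -3 + (-1 + 0*(-5)) = -3 + (-1 + 0) = -3 - 1 = -4)
N(j) = 0 (N(j) = -1*0 = 0)
G(l) = -5 (G(l) = -1 - 4 = -5)
((12 - 1*8)*G(-2))*N(7) = ((12 - 1*8)*(-5))*0 = ((12 - 8)*(-5))*0 = (4*(-5))*0 = -20*0 = 0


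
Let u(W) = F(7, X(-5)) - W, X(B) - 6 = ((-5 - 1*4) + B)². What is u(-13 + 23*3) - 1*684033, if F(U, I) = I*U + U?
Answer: -682668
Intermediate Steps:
X(B) = 6 + (-9 + B)² (X(B) = 6 + ((-5 - 1*4) + B)² = 6 + ((-5 - 4) + B)² = 6 + (-9 + B)²)
F(U, I) = U + I*U
u(W) = 1421 - W (u(W) = 7*(1 + (6 + (-9 - 5)²)) - W = 7*(1 + (6 + (-14)²)) - W = 7*(1 + (6 + 196)) - W = 7*(1 + 202) - W = 7*203 - W = 1421 - W)
u(-13 + 23*3) - 1*684033 = (1421 - (-13 + 23*3)) - 1*684033 = (1421 - (-13 + 69)) - 684033 = (1421 - 1*56) - 684033 = (1421 - 56) - 684033 = 1365 - 684033 = -682668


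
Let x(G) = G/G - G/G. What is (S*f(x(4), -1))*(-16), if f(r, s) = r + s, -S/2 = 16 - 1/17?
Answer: -8672/17 ≈ -510.12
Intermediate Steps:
S = -542/17 (S = -2*(16 - 1/17) = -2*271/17 = -542/17 ≈ -31.882)
x(G) = 0 (x(G) = 1 - 1*1 = 1 - 1 = 0)
(S*f(x(4), -1))*(-16) = -542*(0 - 1)/17*(-16) = -542/17*(-1)*(-16) = (542/17)*(-16) = -8672/17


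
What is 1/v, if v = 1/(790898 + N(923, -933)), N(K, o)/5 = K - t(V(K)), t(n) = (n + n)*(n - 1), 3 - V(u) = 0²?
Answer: 795453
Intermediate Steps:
V(u) = 3 (V(u) = 3 - 1*0² = 3 - 1*0 = 3 + 0 = 3)
t(n) = 2*n*(-1 + n) (t(n) = (2*n)*(-1 + n) = 2*n*(-1 + n))
N(K, o) = -60 + 5*K (N(K, o) = 5*(K - 2*3*(-1 + 3)) = 5*(K - 2*3*2) = 5*(K - 1*12) = 5*(K - 12) = 5*(-12 + K) = -60 + 5*K)
v = 1/795453 (v = 1/(790898 + (-60 + 5*923)) = 1/(790898 + (-60 + 4615)) = 1/(790898 + 4555) = 1/795453 ≈ 1.2571e-6)
1/v = 1/(1/795453) = 795453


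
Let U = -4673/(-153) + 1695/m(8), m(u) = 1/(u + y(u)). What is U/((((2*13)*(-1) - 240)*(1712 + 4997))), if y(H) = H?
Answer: -4154033/273042882 ≈ -0.015214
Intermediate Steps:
m(u) = 1/(2*u) (m(u) = 1/(u + u) = 1/(2*u))
U = 4154033/153 (U = -4673/(-153) + 1695/(((1/2)/8)) = -4673*(-1/153) + 1695/(((1/2)*(1/8))) = 4673/153 + 1695/(1/16) = 4673/153 + 1695*16 = 4673/153 + 27120 = 4154033/153 ≈ 27151.)
U/((((2*13)*(-1) - 240)*(1712 + 4997))) = 4154033/(153*((((2*13)*(-1) - 240)*(1712 + 4997)))) = 4154033/(153*(((26*(-1) - 240)*6709))) = 4154033/(153*(((-26 - 240)*6709))) = 4154033/(153*((-266*6709))) = (4154033/153)/(-1784594) = (4154033/153)*(-1/1784594) = -4154033/273042882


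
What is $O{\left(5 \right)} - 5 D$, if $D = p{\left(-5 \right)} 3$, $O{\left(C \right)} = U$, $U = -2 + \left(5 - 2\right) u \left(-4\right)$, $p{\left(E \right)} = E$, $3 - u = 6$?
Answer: $109$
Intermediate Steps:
$u = -3$ ($u = 3 - 6 = -3$)
$U = 34$ ($U = -2 + \left(5 - 2\right) \left(-3\right) \left(-4\right) = -2 + 3 \left(-3\right) \left(-4\right) = -2 - -36 = -2 + 36 = 34$)
$O{\left(C \right)} = 34$
$D = -15$ ($D = \left(-5\right) 3 = -15$)
$O{\left(5 \right)} - 5 D = 34 - -75 = 34 + 75 = 109$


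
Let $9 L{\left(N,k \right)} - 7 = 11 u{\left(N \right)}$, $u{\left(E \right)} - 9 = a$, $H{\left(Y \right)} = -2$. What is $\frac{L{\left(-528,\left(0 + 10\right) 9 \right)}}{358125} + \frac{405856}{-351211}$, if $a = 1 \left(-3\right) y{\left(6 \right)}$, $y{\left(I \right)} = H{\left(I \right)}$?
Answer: $- \frac{1308064211708}{1131996954375} \approx -1.1555$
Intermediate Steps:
$y{\left(I \right)} = -2$
$a = 6$ ($a = 1 \left(-3\right) \left(-2\right) = \left(-3\right) \left(-2\right) = 6$)
$u{\left(E \right)} = 15$ ($u{\left(E \right)} = 9 + 6 = 15$)
$L{\left(N,k \right)} = \frac{172}{9}$ ($L{\left(N,k \right)} = \frac{7}{9} + \frac{11 \cdot 15}{9} = \frac{7}{9} + \frac{1}{9} \cdot 165 = \frac{7}{9} + \frac{55}{3} = \frac{172}{9}$)
$\frac{L{\left(-528,\left(0 + 10\right) 9 \right)}}{358125} + \frac{405856}{-351211} = \frac{172}{9 \cdot 358125} + \frac{405856}{-351211} = \frac{172}{9} \cdot \frac{1}{358125} + 405856 \left(- \frac{1}{351211}\right) = \frac{172}{3223125} - \frac{405856}{351211} = - \frac{1308064211708}{1131996954375}$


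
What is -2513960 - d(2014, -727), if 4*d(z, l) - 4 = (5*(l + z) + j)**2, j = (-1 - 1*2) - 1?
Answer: -51413605/4 ≈ -1.2853e+7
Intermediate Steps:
j = -4 (j = (-1 - 2) - 1 = -3 - 1 = -4)
d(z, l) = 1 + (-4 + 5*l + 5*z)**2/4 (d(z, l) = 1 + (5*(l + z) - 4)**2/4 = 1 + ((5*l + 5*z) - 4)**2/4 = 1 + (-4 + 5*l + 5*z)**2/4)
-2513960 - d(2014, -727) = -2513960 - (1 + (-4 + 5*(-727) + 5*2014)**2/4) = -2513960 - (1 + (-4 - 3635 + 10070)**2/4) = -2513960 - (1 + (1/4)*6431**2) = -2513960 - (1 + (1/4)*41357761) = -2513960 - (1 + 41357761/4) = -2513960 - 1*41357765/4 = -2513960 - 41357765/4 = -51413605/4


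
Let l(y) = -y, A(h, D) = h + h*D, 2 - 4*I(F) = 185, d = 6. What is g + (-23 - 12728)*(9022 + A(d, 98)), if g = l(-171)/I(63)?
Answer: -7479430804/61 ≈ -1.2261e+8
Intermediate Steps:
I(F) = -183/4 (I(F) = 1/2 - 1/4*185 = 1/2 - 185/4 = -183/4)
A(h, D) = h + D*h
g = -228/61 (g = (-1*(-171))/(-183/4) = 171*(-4/183) = -228/61 ≈ -3.7377)
g + (-23 - 12728)*(9022 + A(d, 98)) = -228/61 + (-23 - 12728)*(9022 + 6*(1 + 98)) = -228/61 - 12751*(9022 + 6*99) = -228/61 - 12751*(9022 + 594) = -228/61 - 12751*9616 = -228/61 - 122613616 = -7479430804/61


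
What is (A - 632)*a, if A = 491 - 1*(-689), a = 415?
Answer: 227420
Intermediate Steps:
A = 1180 (A = 491 + 689 = 1180)
(A - 632)*a = (1180 - 632)*415 = 548*415 = 227420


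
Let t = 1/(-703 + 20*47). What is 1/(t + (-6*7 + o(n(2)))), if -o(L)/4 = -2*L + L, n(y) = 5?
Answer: -237/5213 ≈ -0.045463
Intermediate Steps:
t = 1/237 (t = 1/(-703 + 940) = 1/237 ≈ 0.0042194)
o(L) = 4*L (o(L) = -4*(-2*L + L) = -(-4)*L = 4*L)
1/(t + (-6*7 + o(n(2)))) = 1/(1/237 + (-6*7 + 4*5)) = 1/(1/237 + (-42 + 20)) = 1/(1/237 - 22) = 1/(-5213/237) = -237/5213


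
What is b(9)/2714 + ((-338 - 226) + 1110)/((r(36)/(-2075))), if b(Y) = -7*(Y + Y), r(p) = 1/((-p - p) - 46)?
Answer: 181414751637/1357 ≈ 1.3369e+8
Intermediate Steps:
r(p) = 1/(-46 - 2*p) (r(p) = 1/(-2*p - 46) = 1/(-46 - 2*p))
b(Y) = -14*Y
b(9)/2714 + ((-338 - 226) + 1110)/((r(36)/(-2075))) = -14*9/2714 + ((-338 - 226) + 1110)/((-1/(46 + 2*36)/(-2075))) = -126*1/2714 + (-564 + 1110)/((-1/(46 + 72)*(-1/2075))) = -63/1357 + 546/((-1/118*(-1/2075))) = -63/1357 + 546/(1/244850) = -63/1357 + 546*244850 = -63/1357 + 133688100 = 181414751637/1357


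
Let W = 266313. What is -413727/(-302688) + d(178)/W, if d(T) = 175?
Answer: 12248205439/8956638816 ≈ 1.3675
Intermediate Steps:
-413727/(-302688) + d(178)/W = -413727/(-302688) + 175/266313 = -413727*(-1/302688) + 175*(1/266313) = 137909/100896 + 175/266313 = 12248205439/8956638816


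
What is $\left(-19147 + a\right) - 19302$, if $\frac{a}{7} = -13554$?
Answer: $-133327$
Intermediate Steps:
$a = -94878$ ($a = 7 \left(-13554\right) = -94878$)
$\left(-19147 + a\right) - 19302 = \left(-19147 - 94878\right) - 19302 = -114025 - 19302 = -133327$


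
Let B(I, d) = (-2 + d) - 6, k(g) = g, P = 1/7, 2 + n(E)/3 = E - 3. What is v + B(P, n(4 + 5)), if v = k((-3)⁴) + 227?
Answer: 312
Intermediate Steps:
n(E) = -15 + 3*E (n(E) = -6 + 3*(E - 3) = -6 + 3*(-3 + E) = -6 + (-9 + 3*E) = -15 + 3*E)
P = ⅐ ≈ 0.14286
B(I, d) = -8 + d
v = 308 (v = (-3)⁴ + 227 = 81 + 227 = 308)
v + B(P, n(4 + 5)) = 308 + (-8 + (-15 + 3*(4 + 5))) = 308 + (-8 + (-15 + 3*9)) = 308 + (-8 + (-15 + 27)) = 308 + (-8 + 12) = 308 + 4 = 312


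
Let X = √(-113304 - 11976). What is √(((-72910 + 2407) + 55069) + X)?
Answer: √(-15434 + 12*I*√870) ≈ 1.424 + 124.24*I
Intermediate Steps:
X = 12*I*√870 (X = √(-125280) = 12*I*√870 ≈ 353.95*I)
√(((-72910 + 2407) + 55069) + X) = √(((-72910 + 2407) + 55069) + 12*I*√870) = √((-70503 + 55069) + 12*I*√870) = √(-15434 + 12*I*√870)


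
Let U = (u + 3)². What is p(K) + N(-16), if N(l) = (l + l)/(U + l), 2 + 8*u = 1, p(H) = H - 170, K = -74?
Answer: -118732/495 ≈ -239.86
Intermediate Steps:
p(H) = -170 + H
u = -⅛ (u = -¼ + (⅛)*1 = -¼ + ⅛ = -⅛ ≈ -0.12500)
U = 529/64 (U = (-⅛ + 3)² = (23/8)² = 529/64 ≈ 8.2656)
N(l) = 2*l/(529/64 + l) (N(l) = (l + l)/(529/64 + l) = (2*l)/(529/64 + l) = 2*l/(529/64 + l))
p(K) + N(-16) = (-170 - 74) + 128*(-16)/(529 + 64*(-16)) = -244 + 128*(-16)/(529 - 1024) = -244 + 128*(-16)/(-495) = -244 + 128*(-16)*(-1/495) = -244 + 2048/495 = -118732/495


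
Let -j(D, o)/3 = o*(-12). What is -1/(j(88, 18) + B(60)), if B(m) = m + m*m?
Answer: -1/4308 ≈ -0.00023213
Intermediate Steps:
j(D, o) = 36*o (j(D, o) = -3*o*(-12) = -(-36)*o = 36*o)
B(m) = m + m²
-1/(j(88, 18) + B(60)) = -1/(36*18 + 60*(1 + 60)) = -1/(648 + 60*61) = -1/(648 + 3660) = -1/4308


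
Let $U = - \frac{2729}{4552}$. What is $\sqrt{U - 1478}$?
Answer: $\frac{i \sqrt{7659405730}}{2276} \approx 38.453 i$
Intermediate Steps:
$U = - \frac{2729}{4552}$ ($U = \left(-2729\right) \frac{1}{4552} = - \frac{2729}{4552} \approx -0.59952$)
$\sqrt{U - 1478} = \sqrt{- \frac{2729}{4552} - 1478} = \sqrt{- \frac{6730585}{4552}} = \frac{i \sqrt{7659405730}}{2276}$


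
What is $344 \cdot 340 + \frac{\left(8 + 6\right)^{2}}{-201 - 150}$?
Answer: $\frac{41052764}{351} \approx 1.1696 \cdot 10^{5}$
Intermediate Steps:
$344 \cdot 340 + \frac{\left(8 + 6\right)^{2}}{-201 - 150} = 116960 + \frac{14^{2}}{-351} = 116960 + 196 \left(- \frac{1}{351}\right) = 116960 - \frac{196}{351} = \frac{41052764}{351}$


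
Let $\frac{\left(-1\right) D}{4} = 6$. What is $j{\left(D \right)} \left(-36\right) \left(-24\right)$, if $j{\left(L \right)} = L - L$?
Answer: $0$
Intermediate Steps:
$D = -24$ ($D = \left(-4\right) 6 = -24$)
$j{\left(L \right)} = 0$
$j{\left(D \right)} \left(-36\right) \left(-24\right) = 0 \left(-36\right) \left(-24\right) = 0 \left(-24\right) = 0$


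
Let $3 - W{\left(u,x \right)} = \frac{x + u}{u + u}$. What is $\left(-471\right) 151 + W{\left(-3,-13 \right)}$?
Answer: $- \frac{213362}{3} \approx -71121.0$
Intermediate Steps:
$W{\left(u,x \right)} = 3 - \frac{u + x}{2 u}$ ($W{\left(u,x \right)} = 3 - \frac{x + u}{u + u} = 3 - \frac{u + x}{2 u}$)
$\left(-471\right) 151 + W{\left(-3,-13 \right)} = \left(-471\right) 151 + \frac{\left(-1\right) \left(-13\right) + 5 \left(-3\right)}{2 \left(-3\right)} = -71121 + \frac{1}{2} \left(- \frac{1}{3}\right) \left(13 - 15\right) = -71121 + \frac{1}{2} \left(- \frac{1}{3}\right) \left(-2\right) = -71121 + \frac{1}{3} = - \frac{213362}{3}$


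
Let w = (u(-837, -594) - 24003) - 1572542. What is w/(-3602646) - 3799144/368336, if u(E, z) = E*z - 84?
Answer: -415062610984/41468256783 ≈ -10.009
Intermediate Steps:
u(E, z) = -84 + E*z
w = -1099451 (w = ((-84 - 837*(-594)) - 24003) - 1572542 = ((-84 + 497178) - 24003) - 1572542 = (497094 - 24003) - 1572542 = 473091 - 1572542 = -1099451)
w/(-3602646) - 3799144/368336 = -1099451/(-3602646) - 3799144/368336 = -1099451*(-1/3602646) - 3799144*1/368336 = 1099451/3602646 - 474893/46042 = -415062610984/41468256783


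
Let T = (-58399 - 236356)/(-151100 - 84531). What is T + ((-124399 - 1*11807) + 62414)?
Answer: -17387387997/235631 ≈ -73791.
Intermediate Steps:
T = 294755/235631 (T = -294755/(-235631) = -294755*(-1/235631) = 294755/235631 ≈ 1.2509)
T + ((-124399 - 1*11807) + 62414) = 294755/235631 + ((-124399 - 1*11807) + 62414) = 294755/235631 + ((-124399 - 11807) + 62414) = 294755/235631 + (-136206 + 62414) = 294755/235631 - 73792 = -17387387997/235631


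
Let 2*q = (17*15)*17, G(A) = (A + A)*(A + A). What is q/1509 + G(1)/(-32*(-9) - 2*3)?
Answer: 205757/141846 ≈ 1.4506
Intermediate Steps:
G(A) = 4*A² (G(A) = (2*A)*(2*A) = 4*A²)
q = 4335/2 (q = ((17*15)*17)/2 = (255*17)/2 = (½)*4335 = 4335/2 ≈ 2167.5)
q/1509 + G(1)/(-32*(-9) - 2*3) = (4335/2)/1509 + (4*1²)/(-32*(-9) - 2*3) = (4335/2)*(1/1509) + (4*1)/(288 - 6) = 1445/1006 + 4/282 = 1445/1006 + 4*(1/282) = 1445/1006 + 2/141 = 205757/141846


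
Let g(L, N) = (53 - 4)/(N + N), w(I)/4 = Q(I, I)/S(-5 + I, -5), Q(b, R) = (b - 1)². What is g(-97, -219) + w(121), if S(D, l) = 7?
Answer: 25228457/3066 ≈ 8228.5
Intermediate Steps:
Q(b, R) = (-1 + b)²
w(I) = 4*(-1 + I)²/7 (w(I) = 4*((-1 + I)²/7) = 4*(-1 + I)²/7)
g(L, N) = 49/(2*N) (g(L, N) = 49/((2*N)) = 49*(1/(2*N)) = 49/(2*N))
g(-97, -219) + w(121) = (49/2)/(-219) + 4*(-1 + 121)²/7 = (49/2)*(-1/219) + (4/7)*120² = -49/438 + (4/7)*14400 = -49/438 + 57600/7 = 25228457/3066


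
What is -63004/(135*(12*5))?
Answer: -15751/2025 ≈ -7.7783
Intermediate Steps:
-63004/(135*(12*5)) = -63004/(135*60) = -63004/8100 = -63004*1/8100 = -15751/2025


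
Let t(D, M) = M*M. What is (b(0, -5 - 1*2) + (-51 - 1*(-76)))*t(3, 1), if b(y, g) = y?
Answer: 25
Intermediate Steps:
t(D, M) = M²
(b(0, -5 - 1*2) + (-51 - 1*(-76)))*t(3, 1) = (0 + (-51 - 1*(-76)))*1² = (0 + (-51 + 76))*1 = (0 + 25)*1 = 25*1 = 25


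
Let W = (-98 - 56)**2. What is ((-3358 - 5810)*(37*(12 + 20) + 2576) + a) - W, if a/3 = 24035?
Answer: -34423291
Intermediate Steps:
W = 23716 (W = (-154)**2 = 23716)
a = 72105 (a = 3*24035 = 72105)
((-3358 - 5810)*(37*(12 + 20) + 2576) + a) - W = ((-3358 - 5810)*(37*(12 + 20) + 2576) + 72105) - 1*23716 = (-9168*(37*32 + 2576) + 72105) - 23716 = (-9168*(1184 + 2576) + 72105) - 23716 = (-9168*3760 + 72105) - 23716 = (-34471680 + 72105) - 23716 = -34399575 - 23716 = -34423291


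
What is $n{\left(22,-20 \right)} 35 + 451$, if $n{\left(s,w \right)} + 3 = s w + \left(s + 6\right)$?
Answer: $-14074$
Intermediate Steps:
$n{\left(s,w \right)} = 3 + s + s w$ ($n{\left(s,w \right)} = -3 + \left(s w + \left(s + 6\right)\right) = -3 + \left(s w + \left(6 + s\right)\right) = -3 + \left(6 + s + s w\right) = 3 + s + s w$)
$n{\left(22,-20 \right)} 35 + 451 = \left(3 + 22 + 22 \left(-20\right)\right) 35 + 451 = \left(3 + 22 - 440\right) 35 + 451 = \left(-415\right) 35 + 451 = -14525 + 451 = -14074$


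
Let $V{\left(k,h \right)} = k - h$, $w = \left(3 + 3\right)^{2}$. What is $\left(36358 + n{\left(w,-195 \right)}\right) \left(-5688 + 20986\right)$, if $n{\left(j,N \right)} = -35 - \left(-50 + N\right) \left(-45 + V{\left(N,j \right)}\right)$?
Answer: $-478781506$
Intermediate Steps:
$w = 36$ ($w = 6^{2} = 36$)
$n{\left(j,N \right)} = -35 - \left(-50 + N\right) \left(-45 + N - j\right)$ ($n{\left(j,N \right)} = -35 - \left(-50 + N\right) \left(-45 + \left(N - j\right)\right) = -35 - \left(-50 + N\right) \left(-45 + N - j\right)$)
$\left(36358 + n{\left(w,-195 \right)}\right) \left(-5688 + 20986\right) = \left(36358 - \left(22610 - 195 \left(-195 - 36\right)\right)\right) \left(-5688 + 20986\right) = \left(36358 - \left(22610 - 195 \left(-195 - 36\right)\right)\right) 15298 = \left(36358 - \left(22610 + 45045\right)\right) 15298 = \left(36358 - 67655\right) 15298 = \left(-31297\right) 15298 = -478781506$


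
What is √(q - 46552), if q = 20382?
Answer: I*√26170 ≈ 161.77*I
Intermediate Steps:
√(q - 46552) = √(20382 - 46552) = √(-26170) = I*√26170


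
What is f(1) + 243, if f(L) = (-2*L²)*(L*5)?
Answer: 233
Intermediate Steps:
f(L) = -10*L³ (f(L) = (-2*L²)*(5*L) = -10*L³)
f(1) + 243 = -10*1³ + 243 = -10*1 + 243 = -10 + 243 = 233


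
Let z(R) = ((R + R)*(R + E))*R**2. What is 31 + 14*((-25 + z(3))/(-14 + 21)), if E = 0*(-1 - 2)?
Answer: 305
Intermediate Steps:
E = 0 (E = 0*(-3) = 0)
z(R) = 2*R**4 (z(R) = ((R + R)*(R + 0))*R**2 = ((2*R)*R)*R**2 = (2*R**2)*R**2 = 2*R**4)
31 + 14*((-25 + z(3))/(-14 + 21)) = 31 + 14*((-25 + 2*3**4)/(-14 + 21)) = 31 + 14*((-25 + 2*81)/7) = 31 + 14*((-25 + 162)*(1/7)) = 31 + 14*(137*(1/7)) = 31 + 14*(137/7) = 31 + 274 = 305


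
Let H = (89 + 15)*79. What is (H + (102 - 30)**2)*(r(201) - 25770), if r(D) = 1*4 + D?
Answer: -342571000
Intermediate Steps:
r(D) = 4 + D
H = 8216 (H = 104*79 = 8216)
(H + (102 - 30)**2)*(r(201) - 25770) = (8216 + (102 - 30)**2)*((4 + 201) - 25770) = (8216 + 72**2)*(205 - 25770) = (8216 + 5184)*(-25565) = 13400*(-25565) = -342571000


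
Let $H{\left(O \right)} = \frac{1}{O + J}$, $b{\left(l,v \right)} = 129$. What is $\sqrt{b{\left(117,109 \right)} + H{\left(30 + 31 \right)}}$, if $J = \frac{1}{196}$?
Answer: $\frac{\sqrt{18445454093}}{11957} \approx 11.359$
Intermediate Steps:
$J = \frac{1}{196} \approx 0.005102$
$H{\left(O \right)} = \frac{1}{\frac{1}{196} + O}$ ($H{\left(O \right)} = \frac{1}{O + \frac{1}{196}} = \frac{1}{\frac{1}{196} + O}$)
$\sqrt{b{\left(117,109 \right)} + H{\left(30 + 31 \right)}} = \sqrt{129 + \frac{196}{1 + 196 \left(30 + 31\right)}} = \sqrt{129 + \frac{196}{1 + 196 \cdot 61}} = \sqrt{129 + \frac{196}{1 + 11956}} = \sqrt{129 + \frac{196}{11957}} = \sqrt{\frac{1542649}{11957}} = \frac{\sqrt{18445454093}}{11957}$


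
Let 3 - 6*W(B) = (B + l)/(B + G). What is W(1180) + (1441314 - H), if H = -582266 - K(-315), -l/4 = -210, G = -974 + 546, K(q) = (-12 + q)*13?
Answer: 2277803171/1128 ≈ 2.0193e+6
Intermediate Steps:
K(q) = -156 + 13*q
G = -428
l = 840 (l = -4*(-210) = 840)
W(B) = 1/2 - (840 + B)/(6*(-428 + B)) (W(B) = 1/2 - (B + 840)/(6*(B - 428)) = 1/2 - (840 + B)/(6*(-428 + B)))
H = -578015 (H = -582266 - (-156 + 13*(-315)) = -582266 - (-156 - 4095) = -582266 - 1*(-4251) = -582266 + 4251 = -578015)
W(1180) + (1441314 - H) = (-1062 + 1180)/(3*(-428 + 1180)) + (1441314 - 1*(-578015)) = (1/3)*118/752 + (1441314 + 578015) = (1/3)*(1/752)*118 + 2019329 = 59/1128 + 2019329 = 2277803171/1128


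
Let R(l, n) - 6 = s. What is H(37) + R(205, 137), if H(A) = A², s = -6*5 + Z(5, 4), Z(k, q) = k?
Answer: 1350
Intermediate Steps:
s = -25 (s = -6*5 + 5 = -30 + 5 = -25)
R(l, n) = -19 (R(l, n) = 6 - 25 = -19)
H(37) + R(205, 137) = 37² - 19 = 1369 - 19 = 1350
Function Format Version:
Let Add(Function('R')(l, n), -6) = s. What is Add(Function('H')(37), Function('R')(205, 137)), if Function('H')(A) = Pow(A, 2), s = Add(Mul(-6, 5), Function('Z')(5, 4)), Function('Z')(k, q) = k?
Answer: 1350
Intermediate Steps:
s = -25 (s = Add(Mul(-6, 5), 5) = Add(-30, 5) = -25)
Function('R')(l, n) = -19 (Function('R')(l, n) = Add(6, -25) = -19)
Add(Function('H')(37), Function('R')(205, 137)) = Add(Pow(37, 2), -19) = Add(1369, -19) = 1350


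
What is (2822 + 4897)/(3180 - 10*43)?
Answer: 7719/2750 ≈ 2.8069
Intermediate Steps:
(2822 + 4897)/(3180 - 10*43) = 7719/(3180 - 430) = 7719/2750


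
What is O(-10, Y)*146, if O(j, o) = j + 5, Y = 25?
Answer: -730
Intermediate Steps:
O(j, o) = 5 + j
O(-10, Y)*146 = (5 - 10)*146 = -5*146 = -730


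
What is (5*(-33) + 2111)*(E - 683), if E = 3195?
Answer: 4888352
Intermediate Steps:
(5*(-33) + 2111)*(E - 683) = (5*(-33) + 2111)*(3195 - 683) = (-165 + 2111)*2512 = 1946*2512 = 4888352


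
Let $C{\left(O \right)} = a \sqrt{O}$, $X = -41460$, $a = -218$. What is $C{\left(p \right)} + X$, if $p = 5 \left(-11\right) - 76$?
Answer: $-41460 - 218 i \sqrt{131} \approx -41460.0 - 2495.1 i$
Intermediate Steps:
$p = -131$ ($p = -55 - 76 = -131$)
$C{\left(O \right)} = - 218 \sqrt{O}$
$C{\left(p \right)} + X = - 218 \sqrt{-131} - 41460 = - 218 i \sqrt{131} - 41460 = -41460 - 218 i \sqrt{131}$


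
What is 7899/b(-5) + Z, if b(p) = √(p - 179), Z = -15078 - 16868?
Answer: -31946 - 7899*I*√46/92 ≈ -31946.0 - 582.32*I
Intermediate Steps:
Z = -31946
b(p) = √(-179 + p)
7899/b(-5) + Z = 7899/(√(-179 - 5)) - 31946 = 7899/(√(-184)) - 31946 = 7899/((2*I*√46)) - 31946 = 7899*(-I*√46/92) - 31946 = -7899*I*√46/92 - 31946 = -31946 - 7899*I*√46/92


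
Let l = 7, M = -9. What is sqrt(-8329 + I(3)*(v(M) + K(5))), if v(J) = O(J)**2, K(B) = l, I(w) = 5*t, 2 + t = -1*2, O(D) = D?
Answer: 3*I*sqrt(1121) ≈ 100.44*I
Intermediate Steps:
t = -4 (t = -2 - 1*2 = -2 - 2 = -4)
I(w) = -20 (I(w) = 5*(-4) = -20)
K(B) = 7
v(J) = J**2
sqrt(-8329 + I(3)*(v(M) + K(5))) = sqrt(-8329 - 20*((-9)**2 + 7)) = sqrt(-8329 - 20*(81 + 7)) = sqrt(-8329 - 20*88) = sqrt(-8329 - 1760) = sqrt(-10089) = 3*I*sqrt(1121)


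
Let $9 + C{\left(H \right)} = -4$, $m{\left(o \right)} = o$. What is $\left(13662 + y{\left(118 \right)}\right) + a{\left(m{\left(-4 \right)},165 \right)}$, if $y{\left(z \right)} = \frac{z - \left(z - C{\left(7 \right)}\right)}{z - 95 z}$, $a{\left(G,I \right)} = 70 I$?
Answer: $\frac{279651517}{11092} \approx 25212.0$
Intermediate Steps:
$C{\left(H \right)} = -13$ ($C{\left(H \right)} = -9 - 4 = -13$)
$y{\left(z \right)} = \frac{13}{94 z}$ ($y{\left(z \right)} = \frac{z - \left(13 + z\right)}{z - 95 z} = - \frac{13}{\left(-94\right) z} = - 13 \left(- \frac{1}{94 z}\right) = \frac{13}{94 z}$)
$\left(13662 + y{\left(118 \right)}\right) + a{\left(m{\left(-4 \right)},165 \right)} = \left(13662 + \frac{13}{94 \cdot 118}\right) + 70 \cdot 165 = \left(13662 + \frac{13}{94} \cdot \frac{1}{118}\right) + 11550 = \left(13662 + \frac{13}{11092}\right) + 11550 = \frac{151538917}{11092} + 11550 = \frac{279651517}{11092}$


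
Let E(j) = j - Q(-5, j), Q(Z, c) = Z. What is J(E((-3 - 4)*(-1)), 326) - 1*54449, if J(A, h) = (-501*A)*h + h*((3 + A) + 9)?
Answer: -2006537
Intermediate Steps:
E(j) = 5 + j (E(j) = j - 1*(-5) = j + 5 = 5 + j)
J(A, h) = h*(12 + A) - 501*A*h (J(A, h) = -501*A*h + h*(12 + A) = h*(12 + A) - 501*A*h)
J(E((-3 - 4)*(-1)), 326) - 1*54449 = 4*326*(3 - 125*(5 + (-3 - 4)*(-1))) - 1*54449 = 4*326*(3 - 125*(5 - 7*(-1))) - 54449 = 4*326*(3 - 125*(5 + 7)) - 54449 = 4*326*(3 - 125*12) - 54449 = 4*326*(3 - 1500) - 54449 = 4*326*(-1497) - 54449 = -1952088 - 54449 = -2006537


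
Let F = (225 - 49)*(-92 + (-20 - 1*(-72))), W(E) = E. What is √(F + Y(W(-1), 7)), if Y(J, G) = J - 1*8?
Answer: I*√7049 ≈ 83.958*I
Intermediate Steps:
Y(J, G) = -8 + J (Y(J, G) = J - 8 = -8 + J)
F = -7040 (F = 176*(-92 + (-20 + 72)) = 176*(-92 + 52) = 176*(-40) = -7040)
√(F + Y(W(-1), 7)) = √(-7040 + (-8 - 1)) = √(-7040 - 9) = √(-7049) = I*√7049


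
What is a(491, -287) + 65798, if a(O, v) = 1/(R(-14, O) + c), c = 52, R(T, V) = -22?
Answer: 1973941/30 ≈ 65798.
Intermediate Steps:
a(O, v) = 1/30 (a(O, v) = 1/(-22 + 52) = 1/30)
a(491, -287) + 65798 = 1/30 + 65798 = 1973941/30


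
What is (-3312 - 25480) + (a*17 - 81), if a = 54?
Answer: -27955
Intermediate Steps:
(-3312 - 25480) + (a*17 - 81) = (-3312 - 25480) + (54*17 - 81) = -28792 + (918 - 81) = -28792 + 837 = -27955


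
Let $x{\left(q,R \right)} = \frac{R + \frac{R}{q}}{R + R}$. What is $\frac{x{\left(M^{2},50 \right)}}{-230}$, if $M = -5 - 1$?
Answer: $- \frac{37}{16560} \approx -0.0022343$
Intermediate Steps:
$M = -6$
$x{\left(q,R \right)} = \frac{R + \frac{R}{q}}{2 R}$
$\frac{x{\left(M^{2},50 \right)}}{-230} = \frac{\frac{1}{2} \frac{1}{\left(-6\right)^{2}} \left(1 + \left(-6\right)^{2}\right)}{-230} = \frac{1 + 36}{2 \cdot 36} \left(- \frac{1}{230}\right) = \frac{1}{2} \cdot \frac{1}{36} \cdot 37 \left(- \frac{1}{230}\right) = \frac{37}{72} \left(- \frac{1}{230}\right) = - \frac{37}{16560}$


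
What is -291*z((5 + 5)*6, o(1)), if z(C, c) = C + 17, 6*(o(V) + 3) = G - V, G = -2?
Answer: -22407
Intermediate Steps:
o(V) = -10/3 - V/6 (o(V) = -3 + (-2 - V)/6 = -3 + (-1/3 - V/6) = -10/3 - V/6)
z(C, c) = 17 + C
-291*z((5 + 5)*6, o(1)) = -291*(17 + (5 + 5)*6) = -291*(17 + 10*6) = -291*(17 + 60) = -291*77 = -22407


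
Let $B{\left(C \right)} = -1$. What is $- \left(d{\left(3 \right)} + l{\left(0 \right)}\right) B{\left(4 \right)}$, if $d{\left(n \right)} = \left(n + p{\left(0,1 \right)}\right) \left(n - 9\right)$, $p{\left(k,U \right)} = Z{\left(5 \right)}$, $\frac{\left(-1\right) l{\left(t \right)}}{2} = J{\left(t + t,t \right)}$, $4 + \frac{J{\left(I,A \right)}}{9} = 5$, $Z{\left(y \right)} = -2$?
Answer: $-24$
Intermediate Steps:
$J{\left(I,A \right)} = 9$ ($J{\left(I,A \right)} = -36 + 9 \cdot 5 = -36 + 45 = 9$)
$l{\left(t \right)} = -18$ ($l{\left(t \right)} = \left(-2\right) 9 = -18$)
$p{\left(k,U \right)} = -2$
$d{\left(n \right)} = \left(-9 + n\right) \left(-2 + n\right)$ ($d{\left(n \right)} = \left(n - 2\right) \left(n - 9\right) = \left(-2 + n\right) \left(-9 + n\right) = \left(-9 + n\right) \left(-2 + n\right)$)
$- \left(d{\left(3 \right)} + l{\left(0 \right)}\right) B{\left(4 \right)} = - \left(\left(18 + 3^{2} - 33\right) - 18\right) \left(-1\right) = - \left(\left(18 + 9 - 33\right) - 18\right) \left(-1\right) = - \left(-6 - 18\right) \left(-1\right) = - \left(-24\right) \left(-1\right) = \left(-1\right) 24 = -24$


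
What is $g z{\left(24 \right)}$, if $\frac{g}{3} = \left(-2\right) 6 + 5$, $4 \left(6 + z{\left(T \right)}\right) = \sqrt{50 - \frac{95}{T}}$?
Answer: $126 - \frac{7 \sqrt{6630}}{16} \approx 90.377$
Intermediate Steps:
$z{\left(T \right)} = -6 + \frac{\sqrt{50 - \frac{95}{T}}}{4}$
$g = -21$ ($g = 3 \left(\left(-2\right) 6 + 5\right) = 3 \left(-12 + 5\right) = 3 \left(-7\right) = -21$)
$g z{\left(24 \right)} = - 21 \left(-6 + \frac{\sqrt{50 - \frac{95}{24}}}{4}\right) = - 21 \left(-6 + \frac{\sqrt{\frac{1105}{24}}}{4}\right) = - 21 \left(-6 + \frac{\frac{1}{12} \sqrt{6630}}{4}\right) = - 21 \left(-6 + \frac{\sqrt{6630}}{48}\right) = 126 - \frac{7 \sqrt{6630}}{16}$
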